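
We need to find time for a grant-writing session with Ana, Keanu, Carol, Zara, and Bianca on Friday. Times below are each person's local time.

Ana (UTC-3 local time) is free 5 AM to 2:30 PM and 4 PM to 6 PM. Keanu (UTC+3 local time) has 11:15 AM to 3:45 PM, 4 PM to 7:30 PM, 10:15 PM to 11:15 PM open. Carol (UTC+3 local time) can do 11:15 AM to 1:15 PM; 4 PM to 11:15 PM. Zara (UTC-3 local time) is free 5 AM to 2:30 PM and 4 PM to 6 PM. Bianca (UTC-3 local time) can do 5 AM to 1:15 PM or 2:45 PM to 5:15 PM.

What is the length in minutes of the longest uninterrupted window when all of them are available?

195

Ana in UTC: 08:00-17:30, 19:00-21:00 (add 3h to convert from UTC-3).
Keanu in UTC: 08:15-12:45, 13:00-16:30, 19:15-20:15 (subtract 3h to convert from UTC+3).
Carol in UTC: 08:15-10:15, 13:00-20:15 (subtract 3h to convert from UTC+3).
Zara in UTC: 08:00-17:30, 19:00-21:00 (add 3h to convert from UTC-3).
Bianca in UTC: 08:00-16:15, 17:45-20:15 (add 3h to convert from UTC-3).
Ana ∩ Keanu: 08:15-12:45, 13:00-16:30, 19:15-20:15.
Ana ∩ Keanu ∩ Carol: 08:15-10:15, 13:00-16:30, 19:15-20:15.
Ana ∩ Keanu ∩ Carol ∩ Zara: 08:15-10:15, 13:00-16:30, 19:15-20:15.
Ana ∩ Keanu ∩ Carol ∩ Zara ∩ Bianca: 08:15-10:15, 13:00-16:15, 19:15-20:15.
The longest is 13:00-16:15 at 195 minutes.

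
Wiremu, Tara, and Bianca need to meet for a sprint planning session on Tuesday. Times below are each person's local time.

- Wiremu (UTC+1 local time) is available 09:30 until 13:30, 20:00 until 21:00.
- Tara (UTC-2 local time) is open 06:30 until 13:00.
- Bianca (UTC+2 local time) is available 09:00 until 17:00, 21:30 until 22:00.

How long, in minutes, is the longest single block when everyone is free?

Wiremu in UTC: 08:30-12:30, 19:00-20:00 (subtract 1h to convert from UTC+1).
Tara in UTC: 08:30-15:00 (add 2h to convert from UTC-2).
Bianca in UTC: 07:00-15:00, 19:30-20:00 (subtract 2h to convert from UTC+2).
Wiremu ∩ Tara: 08:30-12:30.
Wiremu ∩ Tara ∩ Bianca: 08:30-12:30.
So the common availability across everyone is 08:30-12:30.
The longest is 08:30-12:30 at 240 minutes.

240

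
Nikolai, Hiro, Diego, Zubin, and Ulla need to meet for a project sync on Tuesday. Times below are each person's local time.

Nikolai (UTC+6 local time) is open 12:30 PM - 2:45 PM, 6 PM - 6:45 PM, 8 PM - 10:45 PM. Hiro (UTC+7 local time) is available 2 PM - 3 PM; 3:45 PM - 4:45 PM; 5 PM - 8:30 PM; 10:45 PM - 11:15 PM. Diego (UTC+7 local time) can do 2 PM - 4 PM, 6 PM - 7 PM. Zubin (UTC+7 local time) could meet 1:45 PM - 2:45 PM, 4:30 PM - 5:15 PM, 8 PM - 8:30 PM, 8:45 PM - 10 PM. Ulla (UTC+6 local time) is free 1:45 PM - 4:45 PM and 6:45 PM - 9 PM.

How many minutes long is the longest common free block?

Nikolai in UTC: 06:30-08:45, 12:00-12:45, 14:00-16:45 (subtract 6h to convert from UTC+6).
Hiro in UTC: 07:00-08:00, 08:45-09:45, 10:00-13:30, 15:45-16:15 (subtract 7h to convert from UTC+7).
Diego in UTC: 07:00-09:00, 11:00-12:00 (subtract 7h to convert from UTC+7).
Zubin in UTC: 06:45-07:45, 09:30-10:15, 13:00-13:30, 13:45-15:00 (subtract 7h to convert from UTC+7).
Ulla in UTC: 07:45-10:45, 12:45-15:00 (subtract 6h to convert from UTC+6).
Nikolai ∩ Hiro: 07:00-08:00, 12:00-12:45, 15:45-16:15.
Nikolai ∩ Hiro ∩ Diego: 07:00-08:00.
Nikolai ∩ Hiro ∩ Diego ∩ Zubin: 07:00-07:45.
Nikolai ∩ Hiro ∩ Diego ∩ Zubin ∩ Ulla: ∅.
There is no time when everyone is free.
No common window exists, so the longest block is 0 minutes.

0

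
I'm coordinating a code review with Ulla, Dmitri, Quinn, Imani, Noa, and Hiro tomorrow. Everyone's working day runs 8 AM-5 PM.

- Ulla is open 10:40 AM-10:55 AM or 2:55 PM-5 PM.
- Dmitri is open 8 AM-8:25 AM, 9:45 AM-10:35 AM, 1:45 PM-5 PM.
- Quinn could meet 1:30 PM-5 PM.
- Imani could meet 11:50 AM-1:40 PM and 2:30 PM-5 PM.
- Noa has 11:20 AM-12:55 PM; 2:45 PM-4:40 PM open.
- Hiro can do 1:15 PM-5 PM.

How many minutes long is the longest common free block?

Ulla ∩ Dmitri: 14:55-17:00.
Ulla ∩ Dmitri ∩ Quinn: 14:55-17:00.
Ulla ∩ Dmitri ∩ Quinn ∩ Imani: 14:55-17:00.
Ulla ∩ Dmitri ∩ Quinn ∩ Imani ∩ Noa: 14:55-16:40.
Ulla ∩ Dmitri ∩ Quinn ∩ Imani ∩ Noa ∩ Hiro: 14:55-16:40.
The longest is 14:55-16:40 at 105 minutes.

105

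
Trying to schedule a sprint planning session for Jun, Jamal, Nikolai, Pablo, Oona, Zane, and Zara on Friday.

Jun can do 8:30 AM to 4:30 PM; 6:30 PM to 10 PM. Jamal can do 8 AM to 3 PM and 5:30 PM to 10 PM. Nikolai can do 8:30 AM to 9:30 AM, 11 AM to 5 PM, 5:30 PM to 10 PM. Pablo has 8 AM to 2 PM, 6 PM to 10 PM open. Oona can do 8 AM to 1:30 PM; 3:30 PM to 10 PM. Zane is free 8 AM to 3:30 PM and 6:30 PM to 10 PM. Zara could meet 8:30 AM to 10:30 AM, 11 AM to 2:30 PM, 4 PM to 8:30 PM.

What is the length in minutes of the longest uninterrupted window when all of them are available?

150

Jun ∩ Jamal: 08:30-15:00, 18:30-22:00.
Jun ∩ Jamal ∩ Nikolai: 08:30-09:30, 11:00-15:00, 18:30-22:00.
Jun ∩ Jamal ∩ Nikolai ∩ Pablo: 08:30-09:30, 11:00-14:00, 18:30-22:00.
Jun ∩ Jamal ∩ Nikolai ∩ Pablo ∩ Oona: 08:30-09:30, 11:00-13:30, 18:30-22:00.
Jun ∩ Jamal ∩ Nikolai ∩ Pablo ∩ Oona ∩ Zane: 08:30-09:30, 11:00-13:30, 18:30-22:00.
Jun ∩ Jamal ∩ Nikolai ∩ Pablo ∩ Oona ∩ Zane ∩ Zara: 08:30-09:30, 11:00-13:30, 18:30-20:30.
The longest is 11:00-13:30 at 150 minutes.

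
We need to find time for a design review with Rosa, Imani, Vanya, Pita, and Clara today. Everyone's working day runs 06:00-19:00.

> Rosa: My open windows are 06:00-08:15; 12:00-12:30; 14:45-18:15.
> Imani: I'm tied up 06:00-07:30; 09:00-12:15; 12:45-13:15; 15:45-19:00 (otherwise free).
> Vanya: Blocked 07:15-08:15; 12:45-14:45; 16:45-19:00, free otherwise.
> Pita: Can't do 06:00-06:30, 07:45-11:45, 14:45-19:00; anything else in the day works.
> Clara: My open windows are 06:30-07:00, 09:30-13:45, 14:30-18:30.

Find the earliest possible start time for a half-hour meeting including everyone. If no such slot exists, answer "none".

Rosa free: 06:00-08:15, 12:00-12:30, 14:45-18:15.
Imani free: 07:30-09:00, 12:15-12:45, 13:15-15:45 (invert busy blocks within the working day).
Vanya free: 06:00-07:15, 08:15-12:45, 14:45-16:45 (invert busy blocks within the working day).
Pita free: 06:30-07:45, 11:45-14:45 (invert busy blocks within the working day).
Clara free: 06:30-07:00, 09:30-13:45, 14:30-18:30.
Rosa ∩ Imani: 07:30-08:15, 12:15-12:30, 14:45-15:45.
Rosa ∩ Imani ∩ Vanya: 12:15-12:30, 14:45-15:45.
Rosa ∩ Imani ∩ Vanya ∩ Pita: 12:15-12:30.
Rosa ∩ Imani ∩ Vanya ∩ Pita ∩ Clara: 12:15-12:30.
No common window is at least 30 minutes long.

none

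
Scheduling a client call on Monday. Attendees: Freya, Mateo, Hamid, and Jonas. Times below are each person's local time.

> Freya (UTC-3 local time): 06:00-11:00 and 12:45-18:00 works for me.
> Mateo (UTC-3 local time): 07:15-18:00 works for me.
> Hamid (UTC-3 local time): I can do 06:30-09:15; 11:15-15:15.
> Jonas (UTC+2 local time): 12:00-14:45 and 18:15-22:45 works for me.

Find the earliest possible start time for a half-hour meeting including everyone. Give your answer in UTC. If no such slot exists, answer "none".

10:15

Freya in UTC: 09:00-14:00, 15:45-21:00 (add 3h to convert from UTC-3).
Mateo in UTC: 10:15-21:00 (add 3h to convert from UTC-3).
Hamid in UTC: 09:30-12:15, 14:15-18:15 (add 3h to convert from UTC-3).
Jonas in UTC: 10:00-12:45, 16:15-20:45 (subtract 2h to convert from UTC+2).
Freya ∩ Mateo: 10:15-14:00, 15:45-21:00.
Freya ∩ Mateo ∩ Hamid: 10:15-12:15, 15:45-18:15.
Freya ∩ Mateo ∩ Hamid ∩ Jonas: 10:15-12:15, 16:15-18:15.
The first common window of at least 30 minutes is 10:15-12:15, so the earliest start is 10:15.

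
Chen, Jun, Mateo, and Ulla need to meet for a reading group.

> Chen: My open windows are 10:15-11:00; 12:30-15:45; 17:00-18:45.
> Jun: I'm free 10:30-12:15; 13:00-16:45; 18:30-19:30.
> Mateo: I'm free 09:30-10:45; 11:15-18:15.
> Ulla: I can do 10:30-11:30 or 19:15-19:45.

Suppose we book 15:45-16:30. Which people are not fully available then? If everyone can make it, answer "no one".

Chen: not fully free for 15:45-16:30. Jun: free for 15:45-16:30. Mateo: free for 15:45-16:30. Ulla: not fully free for 15:45-16:30.

Chen, Ulla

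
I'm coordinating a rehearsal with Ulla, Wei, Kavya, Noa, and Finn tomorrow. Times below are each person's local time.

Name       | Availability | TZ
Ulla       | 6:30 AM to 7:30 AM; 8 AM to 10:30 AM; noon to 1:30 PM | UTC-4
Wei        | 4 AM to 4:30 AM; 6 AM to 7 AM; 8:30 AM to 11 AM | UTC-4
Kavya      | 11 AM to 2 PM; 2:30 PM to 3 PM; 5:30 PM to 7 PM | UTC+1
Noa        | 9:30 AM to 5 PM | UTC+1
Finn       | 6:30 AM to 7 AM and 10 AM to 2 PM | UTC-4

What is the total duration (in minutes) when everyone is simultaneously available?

30

Ulla in UTC: 10:30-11:30, 12:00-14:30, 16:00-17:30 (add 4h to convert from UTC-4).
Wei in UTC: 08:00-08:30, 10:00-11:00, 12:30-15:00 (add 4h to convert from UTC-4).
Kavya in UTC: 10:00-13:00, 13:30-14:00, 16:30-18:00 (subtract 1h to convert from UTC+1).
Noa in UTC: 08:30-16:00 (subtract 1h to convert from UTC+1).
Finn in UTC: 10:30-11:00, 14:00-18:00 (add 4h to convert from UTC-4).
Ulla ∩ Wei: 10:30-11:00, 12:30-14:30.
Ulla ∩ Wei ∩ Kavya: 10:30-11:00, 12:30-13:00, 13:30-14:00.
Ulla ∩ Wei ∩ Kavya ∩ Noa: 10:30-11:00, 12:30-13:00, 13:30-14:00.
Ulla ∩ Wei ∩ Kavya ∩ Noa ∩ Finn: 10:30-11:00.
That's a single block of 30 minutes.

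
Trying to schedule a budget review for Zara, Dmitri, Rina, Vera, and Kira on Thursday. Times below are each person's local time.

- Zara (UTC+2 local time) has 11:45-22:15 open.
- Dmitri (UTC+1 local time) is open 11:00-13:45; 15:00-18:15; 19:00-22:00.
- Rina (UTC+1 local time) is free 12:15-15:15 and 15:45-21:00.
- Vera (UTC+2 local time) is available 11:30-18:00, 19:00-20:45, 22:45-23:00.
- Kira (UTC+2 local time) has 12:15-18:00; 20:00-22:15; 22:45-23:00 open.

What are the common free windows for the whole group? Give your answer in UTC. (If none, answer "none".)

11:15-12:45, 14:00-14:15, 14:45-16:00, 18:00-18:45

Zara in UTC: 09:45-20:15 (subtract 2h to convert from UTC+2).
Dmitri in UTC: 10:00-12:45, 14:00-17:15, 18:00-21:00 (subtract 1h to convert from UTC+1).
Rina in UTC: 11:15-14:15, 14:45-20:00 (subtract 1h to convert from UTC+1).
Vera in UTC: 09:30-16:00, 17:00-18:45, 20:45-21:00 (subtract 2h to convert from UTC+2).
Kira in UTC: 10:15-16:00, 18:00-20:15, 20:45-21:00 (subtract 2h to convert from UTC+2).
Zara ∩ Dmitri: 10:00-12:45, 14:00-17:15, 18:00-20:15.
Zara ∩ Dmitri ∩ Rina: 11:15-12:45, 14:00-14:15, 14:45-17:15, 18:00-20:00.
Zara ∩ Dmitri ∩ Rina ∩ Vera: 11:15-12:45, 14:00-14:15, 14:45-16:00, 17:00-17:15, 18:00-18:45.
Zara ∩ Dmitri ∩ Rina ∩ Vera ∩ Kira: 11:15-12:45, 14:00-14:15, 14:45-16:00, 18:00-18:45.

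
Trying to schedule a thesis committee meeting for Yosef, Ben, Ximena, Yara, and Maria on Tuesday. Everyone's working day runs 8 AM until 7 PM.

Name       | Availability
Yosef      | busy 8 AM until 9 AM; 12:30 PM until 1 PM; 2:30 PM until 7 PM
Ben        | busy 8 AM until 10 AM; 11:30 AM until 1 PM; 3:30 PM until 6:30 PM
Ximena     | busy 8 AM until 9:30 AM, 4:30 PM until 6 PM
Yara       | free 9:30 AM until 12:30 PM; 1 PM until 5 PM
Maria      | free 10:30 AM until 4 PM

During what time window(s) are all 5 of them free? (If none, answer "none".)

10:30-11:30, 13:00-14:30

Yosef free: 09:00-12:30, 13:00-14:30 (invert busy blocks within the working day).
Ben free: 10:00-11:30, 13:00-15:30, 18:30-19:00 (invert busy blocks within the working day).
Ximena free: 09:30-16:30, 18:00-19:00 (invert busy blocks within the working day).
Yara free: 09:30-12:30, 13:00-17:00.
Maria free: 10:30-16:00.
Yosef ∩ Ben: 10:00-11:30, 13:00-14:30.
Yosef ∩ Ben ∩ Ximena: 10:00-11:30, 13:00-14:30.
Yosef ∩ Ben ∩ Ximena ∩ Yara: 10:00-11:30, 13:00-14:30.
Yosef ∩ Ben ∩ Ximena ∩ Yara ∩ Maria: 10:30-11:30, 13:00-14:30.
So the common availability across everyone is 10:30-11:30, 13:00-14:30.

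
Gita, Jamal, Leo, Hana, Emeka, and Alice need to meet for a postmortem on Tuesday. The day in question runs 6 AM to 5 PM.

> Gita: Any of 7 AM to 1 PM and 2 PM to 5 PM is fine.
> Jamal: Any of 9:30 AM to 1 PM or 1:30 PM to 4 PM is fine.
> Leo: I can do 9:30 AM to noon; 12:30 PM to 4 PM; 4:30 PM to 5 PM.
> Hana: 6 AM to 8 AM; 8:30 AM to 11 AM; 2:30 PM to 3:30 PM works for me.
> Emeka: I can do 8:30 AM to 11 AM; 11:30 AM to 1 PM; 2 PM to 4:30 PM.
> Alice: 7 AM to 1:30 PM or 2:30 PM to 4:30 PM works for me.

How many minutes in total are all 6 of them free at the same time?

150

Gita ∩ Jamal: 09:30-13:00, 14:00-16:00.
Gita ∩ Jamal ∩ Leo: 09:30-12:00, 12:30-13:00, 14:00-16:00.
Gita ∩ Jamal ∩ Leo ∩ Hana: 09:30-11:00, 14:30-15:30.
Gita ∩ Jamal ∩ Leo ∩ Hana ∩ Emeka: 09:30-11:00, 14:30-15:30.
Gita ∩ Jamal ∩ Leo ∩ Hana ∩ Emeka ∩ Alice: 09:30-11:00, 14:30-15:30.
Summing the common windows: 90 + 60 = 150 minutes.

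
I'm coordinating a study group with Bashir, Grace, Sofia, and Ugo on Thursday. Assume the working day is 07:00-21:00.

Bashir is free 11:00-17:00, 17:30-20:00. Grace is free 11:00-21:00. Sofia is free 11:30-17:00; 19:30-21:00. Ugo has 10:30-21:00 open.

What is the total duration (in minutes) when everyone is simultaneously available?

Bashir ∩ Grace: 11:00-17:00, 17:30-20:00.
Bashir ∩ Grace ∩ Sofia: 11:30-17:00, 19:30-20:00.
Bashir ∩ Grace ∩ Sofia ∩ Ugo: 11:30-17:00, 19:30-20:00.
Summing the common windows: 330 + 30 = 360 minutes.

360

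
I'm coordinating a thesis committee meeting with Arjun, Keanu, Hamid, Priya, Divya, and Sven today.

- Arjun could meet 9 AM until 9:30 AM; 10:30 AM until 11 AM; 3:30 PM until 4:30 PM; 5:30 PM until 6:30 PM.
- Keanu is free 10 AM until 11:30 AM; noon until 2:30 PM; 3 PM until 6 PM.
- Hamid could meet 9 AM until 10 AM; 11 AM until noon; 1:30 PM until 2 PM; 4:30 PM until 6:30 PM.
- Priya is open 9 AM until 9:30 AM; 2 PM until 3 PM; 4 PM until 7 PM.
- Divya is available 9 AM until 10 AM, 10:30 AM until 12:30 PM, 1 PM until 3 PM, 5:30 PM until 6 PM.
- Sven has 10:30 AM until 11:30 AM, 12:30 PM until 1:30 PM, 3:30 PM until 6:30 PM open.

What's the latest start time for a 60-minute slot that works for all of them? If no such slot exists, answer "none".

Arjun ∩ Keanu: 10:30-11:00, 15:30-16:30, 17:30-18:00.
Arjun ∩ Keanu ∩ Hamid: 17:30-18:00.
Arjun ∩ Keanu ∩ Hamid ∩ Priya: 17:30-18:00.
Arjun ∩ Keanu ∩ Hamid ∩ Priya ∩ Divya: 17:30-18:00.
Arjun ∩ Keanu ∩ Hamid ∩ Priya ∩ Divya ∩ Sven: 17:30-18:00.
No common window is at least 60 minutes long.

none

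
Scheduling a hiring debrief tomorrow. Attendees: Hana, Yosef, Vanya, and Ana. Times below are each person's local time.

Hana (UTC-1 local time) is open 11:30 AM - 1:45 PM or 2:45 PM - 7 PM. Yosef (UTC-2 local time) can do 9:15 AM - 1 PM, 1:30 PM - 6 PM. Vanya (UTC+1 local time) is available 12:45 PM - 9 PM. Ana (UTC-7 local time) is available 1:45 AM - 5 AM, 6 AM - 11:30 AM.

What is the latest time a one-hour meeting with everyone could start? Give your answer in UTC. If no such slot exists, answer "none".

Hana in UTC: 12:30-14:45, 15:45-20:00 (add 1h to convert from UTC-1).
Yosef in UTC: 11:15-15:00, 15:30-20:00 (add 2h to convert from UTC-2).
Vanya in UTC: 11:45-20:00 (subtract 1h to convert from UTC+1).
Ana in UTC: 08:45-12:00, 13:00-18:30 (add 7h to convert from UTC-7).
Hana ∩ Yosef: 12:30-14:45, 15:45-20:00.
Hana ∩ Yosef ∩ Vanya: 12:30-14:45, 15:45-20:00.
Hana ∩ Yosef ∩ Vanya ∩ Ana: 13:00-14:45, 15:45-18:30.
The last common window of at least 60 minutes is 15:45-18:30; a 60-minute meeting can start as late as 17:30 and still end by 18:30.

17:30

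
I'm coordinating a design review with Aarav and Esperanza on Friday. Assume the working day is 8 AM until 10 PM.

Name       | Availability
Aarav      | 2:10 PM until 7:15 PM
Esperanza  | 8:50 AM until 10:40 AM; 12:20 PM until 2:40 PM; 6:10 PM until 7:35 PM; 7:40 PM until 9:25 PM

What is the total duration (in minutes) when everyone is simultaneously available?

Aarav ∩ Esperanza: 14:10-14:40, 18:10-19:15.
So the common availability across everyone is 14:10-14:40, 18:10-19:15.
Summing the common windows: 30 + 65 = 95 minutes.

95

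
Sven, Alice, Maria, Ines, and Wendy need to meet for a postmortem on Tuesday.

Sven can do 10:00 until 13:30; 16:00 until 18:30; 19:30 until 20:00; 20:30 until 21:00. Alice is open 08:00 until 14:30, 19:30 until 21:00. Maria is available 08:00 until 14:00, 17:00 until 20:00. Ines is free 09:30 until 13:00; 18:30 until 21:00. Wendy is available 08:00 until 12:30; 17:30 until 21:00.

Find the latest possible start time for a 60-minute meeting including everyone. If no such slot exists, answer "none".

11:30

Sven ∩ Alice: 10:00-13:30, 19:30-20:00, 20:30-21:00.
Sven ∩ Alice ∩ Maria: 10:00-13:30, 19:30-20:00.
Sven ∩ Alice ∩ Maria ∩ Ines: 10:00-13:00, 19:30-20:00.
Sven ∩ Alice ∩ Maria ∩ Ines ∩ Wendy: 10:00-12:30, 19:30-20:00.
The last common window of at least 60 minutes is 10:00-12:30; a 60-minute meeting can start as late as 11:30 and still end by 12:30.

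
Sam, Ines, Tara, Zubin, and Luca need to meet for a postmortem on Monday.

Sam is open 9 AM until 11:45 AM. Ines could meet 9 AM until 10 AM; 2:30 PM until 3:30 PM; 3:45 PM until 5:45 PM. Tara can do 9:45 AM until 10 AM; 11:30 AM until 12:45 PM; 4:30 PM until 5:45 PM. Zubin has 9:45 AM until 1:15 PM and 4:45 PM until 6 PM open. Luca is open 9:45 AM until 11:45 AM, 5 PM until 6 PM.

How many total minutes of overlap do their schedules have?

Sam ∩ Ines: 09:00-10:00.
Sam ∩ Ines ∩ Tara: 09:45-10:00.
Sam ∩ Ines ∩ Tara ∩ Zubin: 09:45-10:00.
Sam ∩ Ines ∩ Tara ∩ Zubin ∩ Luca: 09:45-10:00.
That's a single block of 15 minutes.

15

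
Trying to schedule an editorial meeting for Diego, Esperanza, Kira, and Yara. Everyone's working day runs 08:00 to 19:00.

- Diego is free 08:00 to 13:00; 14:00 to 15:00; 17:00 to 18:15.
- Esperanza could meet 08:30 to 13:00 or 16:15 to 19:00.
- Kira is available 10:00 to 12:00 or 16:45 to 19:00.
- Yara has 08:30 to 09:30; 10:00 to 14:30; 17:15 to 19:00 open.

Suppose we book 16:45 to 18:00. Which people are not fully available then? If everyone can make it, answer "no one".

Diego, Yara

Diego: not fully free for 16:45-18:00. Esperanza: free for 16:45-18:00. Kira: free for 16:45-18:00. Yara: not fully free for 16:45-18:00.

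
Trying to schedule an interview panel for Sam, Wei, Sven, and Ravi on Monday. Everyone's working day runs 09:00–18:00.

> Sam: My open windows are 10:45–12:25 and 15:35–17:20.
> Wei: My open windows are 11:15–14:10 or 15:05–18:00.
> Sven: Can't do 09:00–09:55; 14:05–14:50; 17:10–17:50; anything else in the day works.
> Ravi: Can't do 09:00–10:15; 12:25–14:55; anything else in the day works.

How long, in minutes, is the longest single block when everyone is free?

95

Sam free: 10:45-12:25, 15:35-17:20.
Wei free: 11:15-14:10, 15:05-18:00.
Sven free: 09:55-14:05, 14:50-17:10, 17:50-18:00 (invert busy blocks within the working day).
Ravi free: 10:15-12:25, 14:55-18:00 (invert busy blocks within the working day).
Sam ∩ Wei: 11:15-12:25, 15:35-17:20.
Sam ∩ Wei ∩ Sven: 11:15-12:25, 15:35-17:10.
Sam ∩ Wei ∩ Sven ∩ Ravi: 11:15-12:25, 15:35-17:10.
Those are the intersection windows.
The longest is 15:35-17:10 at 95 minutes.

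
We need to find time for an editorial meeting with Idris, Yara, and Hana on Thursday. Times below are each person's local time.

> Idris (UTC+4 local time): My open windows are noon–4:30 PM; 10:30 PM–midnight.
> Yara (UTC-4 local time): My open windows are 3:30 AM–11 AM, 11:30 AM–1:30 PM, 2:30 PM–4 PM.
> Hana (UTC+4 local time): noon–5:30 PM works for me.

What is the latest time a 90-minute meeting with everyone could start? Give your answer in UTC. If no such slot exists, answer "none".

Idris in UTC: 08:00-12:30, 18:30-20:00 (subtract 4h to convert from UTC+4).
Yara in UTC: 07:30-15:00, 15:30-17:30, 18:30-20:00 (add 4h to convert from UTC-4).
Hana in UTC: 08:00-13:30 (subtract 4h to convert from UTC+4).
Idris ∩ Yara: 08:00-12:30, 18:30-20:00.
Idris ∩ Yara ∩ Hana: 08:00-12:30.
The last common window of at least 90 minutes is 08:00-12:30; a 90-minute meeting can start as late as 11:00 and still end by 12:30.

11:00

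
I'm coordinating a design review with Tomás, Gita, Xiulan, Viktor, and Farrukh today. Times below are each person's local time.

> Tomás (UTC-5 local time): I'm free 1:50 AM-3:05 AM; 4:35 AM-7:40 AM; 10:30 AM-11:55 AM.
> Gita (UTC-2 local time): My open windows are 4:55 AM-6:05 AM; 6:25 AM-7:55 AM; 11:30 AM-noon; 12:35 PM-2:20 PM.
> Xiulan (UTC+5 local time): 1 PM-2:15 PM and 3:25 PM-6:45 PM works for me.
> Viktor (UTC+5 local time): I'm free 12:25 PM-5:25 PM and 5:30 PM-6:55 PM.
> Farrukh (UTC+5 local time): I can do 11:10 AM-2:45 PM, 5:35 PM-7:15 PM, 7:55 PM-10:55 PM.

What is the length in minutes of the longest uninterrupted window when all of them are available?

Tomás in UTC: 06:50-08:05, 09:35-12:40, 15:30-16:55 (add 5h to convert from UTC-5).
Gita in UTC: 06:55-08:05, 08:25-09:55, 13:30-14:00, 14:35-16:20 (add 2h to convert from UTC-2).
Xiulan in UTC: 08:00-09:15, 10:25-13:45 (subtract 5h to convert from UTC+5).
Viktor in UTC: 07:25-12:25, 12:30-13:55 (subtract 5h to convert from UTC+5).
Farrukh in UTC: 06:10-09:45, 12:35-14:15, 14:55-17:55 (subtract 5h to convert from UTC+5).
Tomás ∩ Gita: 06:55-08:05, 09:35-09:55, 15:30-16:20.
Tomás ∩ Gita ∩ Xiulan: 08:00-08:05.
Tomás ∩ Gita ∩ Xiulan ∩ Viktor: 08:00-08:05.
Tomás ∩ Gita ∩ Xiulan ∩ Viktor ∩ Farrukh: 08:00-08:05.
The longest is 08:00-08:05 at 5 minutes.

5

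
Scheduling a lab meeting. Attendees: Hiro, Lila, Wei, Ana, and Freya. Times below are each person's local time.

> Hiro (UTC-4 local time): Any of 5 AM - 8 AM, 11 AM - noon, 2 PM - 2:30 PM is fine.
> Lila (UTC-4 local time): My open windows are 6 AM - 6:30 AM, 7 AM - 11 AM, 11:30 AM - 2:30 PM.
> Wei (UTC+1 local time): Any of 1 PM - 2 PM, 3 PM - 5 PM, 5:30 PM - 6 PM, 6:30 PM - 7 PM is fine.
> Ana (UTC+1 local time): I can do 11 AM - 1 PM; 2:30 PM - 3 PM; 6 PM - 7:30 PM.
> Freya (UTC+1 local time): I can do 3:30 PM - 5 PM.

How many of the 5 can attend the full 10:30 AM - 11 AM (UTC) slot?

2

Hiro in UTC: 09:00-12:00, 15:00-16:00, 18:00-18:30 (add 4h to convert from UTC-4).
Lila in UTC: 10:00-10:30, 11:00-15:00, 15:30-18:30 (add 4h to convert from UTC-4).
Wei in UTC: 12:00-13:00, 14:00-16:00, 16:30-17:00, 17:30-18:00 (subtract 1h to convert from UTC+1).
Ana in UTC: 10:00-12:00, 13:30-14:00, 17:00-18:30 (subtract 1h to convert from UTC+1).
Freya in UTC: 14:30-16:00 (subtract 1h to convert from UTC+1).
Hiro and Ana can make the full 10:30-11:00 slot — that's 2.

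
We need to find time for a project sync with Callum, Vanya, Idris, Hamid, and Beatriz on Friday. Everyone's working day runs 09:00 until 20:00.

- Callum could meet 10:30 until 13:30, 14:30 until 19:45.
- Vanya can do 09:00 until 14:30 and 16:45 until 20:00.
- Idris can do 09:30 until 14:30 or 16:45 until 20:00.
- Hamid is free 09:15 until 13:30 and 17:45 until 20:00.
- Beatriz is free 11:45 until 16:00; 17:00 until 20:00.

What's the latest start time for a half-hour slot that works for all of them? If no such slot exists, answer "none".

19:15

Callum ∩ Vanya: 10:30-13:30, 16:45-19:45.
Callum ∩ Vanya ∩ Idris: 10:30-13:30, 16:45-19:45.
Callum ∩ Vanya ∩ Idris ∩ Hamid: 10:30-13:30, 17:45-19:45.
Callum ∩ Vanya ∩ Idris ∩ Hamid ∩ Beatriz: 11:45-13:30, 17:45-19:45.
Those are the intersection windows.
The last common window of at least 30 minutes is 17:45-19:45; a 30-minute meeting can start as late as 19:15 and still end by 19:45.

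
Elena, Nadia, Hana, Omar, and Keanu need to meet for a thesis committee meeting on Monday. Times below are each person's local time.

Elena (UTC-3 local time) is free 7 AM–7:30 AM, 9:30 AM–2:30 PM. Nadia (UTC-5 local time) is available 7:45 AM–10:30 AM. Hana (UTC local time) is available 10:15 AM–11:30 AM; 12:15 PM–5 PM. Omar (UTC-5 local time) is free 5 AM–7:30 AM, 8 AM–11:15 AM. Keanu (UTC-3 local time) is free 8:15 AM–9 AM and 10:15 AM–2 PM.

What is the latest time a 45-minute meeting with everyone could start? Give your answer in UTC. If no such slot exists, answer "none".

Elena in UTC: 10:00-10:30, 12:30-17:30 (add 3h to convert from UTC-3).
Nadia in UTC: 12:45-15:30 (add 5h to convert from UTC-5).
Hana in UTC: 10:15-11:30, 12:15-17:00.
Omar in UTC: 10:00-12:30, 13:00-16:15 (add 5h to convert from UTC-5).
Keanu in UTC: 11:15-12:00, 13:15-17:00 (add 3h to convert from UTC-3).
Elena ∩ Nadia: 12:45-15:30.
Elena ∩ Nadia ∩ Hana: 12:45-15:30.
Elena ∩ Nadia ∩ Hana ∩ Omar: 13:00-15:30.
Elena ∩ Nadia ∩ Hana ∩ Omar ∩ Keanu: 13:15-15:30.
The last common window of at least 45 minutes is 13:15-15:30; a 45-minute meeting can start as late as 14:45 and still end by 15:30.

14:45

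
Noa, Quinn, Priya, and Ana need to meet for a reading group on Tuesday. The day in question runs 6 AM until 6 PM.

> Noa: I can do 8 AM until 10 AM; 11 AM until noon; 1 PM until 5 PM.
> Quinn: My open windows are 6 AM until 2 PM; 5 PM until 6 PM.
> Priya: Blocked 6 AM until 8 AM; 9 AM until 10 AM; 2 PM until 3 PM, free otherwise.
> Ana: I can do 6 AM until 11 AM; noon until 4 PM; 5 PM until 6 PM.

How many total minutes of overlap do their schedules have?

Noa free: 08:00-10:00, 11:00-12:00, 13:00-17:00.
Quinn free: 06:00-14:00, 17:00-18:00.
Priya free: 08:00-09:00, 10:00-14:00, 15:00-18:00 (invert busy blocks within the working day).
Ana free: 06:00-11:00, 12:00-16:00, 17:00-18:00.
Noa ∩ Quinn: 08:00-10:00, 11:00-12:00, 13:00-14:00.
Noa ∩ Quinn ∩ Priya: 08:00-09:00, 11:00-12:00, 13:00-14:00.
Noa ∩ Quinn ∩ Priya ∩ Ana: 08:00-09:00, 13:00-14:00.
Summing the common windows: 60 + 60 = 120 minutes.

120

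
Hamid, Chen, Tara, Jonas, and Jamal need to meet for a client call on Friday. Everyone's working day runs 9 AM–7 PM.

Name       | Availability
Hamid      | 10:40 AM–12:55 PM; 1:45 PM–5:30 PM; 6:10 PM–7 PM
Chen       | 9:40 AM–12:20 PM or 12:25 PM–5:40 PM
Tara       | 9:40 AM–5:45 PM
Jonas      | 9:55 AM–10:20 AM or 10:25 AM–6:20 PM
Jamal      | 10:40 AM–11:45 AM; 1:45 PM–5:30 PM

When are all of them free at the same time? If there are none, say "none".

10:40-11:45, 13:45-17:30

Hamid ∩ Chen: 10:40-12:20, 12:25-12:55, 13:45-17:30.
Hamid ∩ Chen ∩ Tara: 10:40-12:20, 12:25-12:55, 13:45-17:30.
Hamid ∩ Chen ∩ Tara ∩ Jonas: 10:40-12:20, 12:25-12:55, 13:45-17:30.
Hamid ∩ Chen ∩ Tara ∩ Jonas ∩ Jamal: 10:40-11:45, 13:45-17:30.
So the common availability across everyone is 10:40-11:45, 13:45-17:30.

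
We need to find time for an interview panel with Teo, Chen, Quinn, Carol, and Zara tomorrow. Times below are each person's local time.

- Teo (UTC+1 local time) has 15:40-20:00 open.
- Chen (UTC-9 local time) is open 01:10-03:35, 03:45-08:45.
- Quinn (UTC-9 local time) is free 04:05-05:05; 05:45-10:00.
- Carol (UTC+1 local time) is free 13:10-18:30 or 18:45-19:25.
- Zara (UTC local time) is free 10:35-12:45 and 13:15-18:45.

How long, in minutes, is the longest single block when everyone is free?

165

Teo in UTC: 14:40-19:00 (subtract 1h to convert from UTC+1).
Chen in UTC: 10:10-12:35, 12:45-17:45 (add 9h to convert from UTC-9).
Quinn in UTC: 13:05-14:05, 14:45-19:00 (add 9h to convert from UTC-9).
Carol in UTC: 12:10-17:30, 17:45-18:25 (subtract 1h to convert from UTC+1).
Zara in UTC: 10:35-12:45, 13:15-18:45.
Teo ∩ Chen: 14:40-17:45.
Teo ∩ Chen ∩ Quinn: 14:45-17:45.
Teo ∩ Chen ∩ Quinn ∩ Carol: 14:45-17:30.
Teo ∩ Chen ∩ Quinn ∩ Carol ∩ Zara: 14:45-17:30.
The longest is 14:45-17:30 at 165 minutes.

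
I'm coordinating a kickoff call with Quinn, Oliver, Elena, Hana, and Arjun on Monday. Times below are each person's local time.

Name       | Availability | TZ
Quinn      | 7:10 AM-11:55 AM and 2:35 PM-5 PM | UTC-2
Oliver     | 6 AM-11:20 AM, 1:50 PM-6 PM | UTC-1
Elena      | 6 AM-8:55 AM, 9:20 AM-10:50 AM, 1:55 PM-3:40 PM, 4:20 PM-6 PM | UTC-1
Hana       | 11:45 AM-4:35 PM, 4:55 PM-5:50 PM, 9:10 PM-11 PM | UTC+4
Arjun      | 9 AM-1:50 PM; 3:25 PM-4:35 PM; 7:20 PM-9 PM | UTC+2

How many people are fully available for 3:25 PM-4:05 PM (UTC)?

2

Quinn in UTC: 09:10-13:55, 16:35-19:00 (add 2h to convert from UTC-2).
Oliver in UTC: 07:00-12:20, 14:50-19:00 (add 1h to convert from UTC-1).
Elena in UTC: 07:00-09:55, 10:20-11:50, 14:55-16:40, 17:20-19:00 (add 1h to convert from UTC-1).
Hana in UTC: 07:45-12:35, 12:55-13:50, 17:10-19:00 (subtract 4h to convert from UTC+4).
Arjun in UTC: 07:00-11:50, 13:25-14:35, 17:20-19:00 (subtract 2h to convert from UTC+2).
Oliver and Elena can make the full 15:25-16:05 slot — that's 2.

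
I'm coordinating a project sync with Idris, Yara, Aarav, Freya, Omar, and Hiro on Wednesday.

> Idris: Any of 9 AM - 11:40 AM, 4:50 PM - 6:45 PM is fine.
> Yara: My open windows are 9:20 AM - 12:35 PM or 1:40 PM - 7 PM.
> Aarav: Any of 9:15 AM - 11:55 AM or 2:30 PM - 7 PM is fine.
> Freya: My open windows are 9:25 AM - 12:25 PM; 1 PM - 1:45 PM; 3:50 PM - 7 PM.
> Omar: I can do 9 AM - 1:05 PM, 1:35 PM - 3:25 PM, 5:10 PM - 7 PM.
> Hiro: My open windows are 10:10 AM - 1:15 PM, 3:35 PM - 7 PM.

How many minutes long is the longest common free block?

Idris ∩ Yara: 09:20-11:40, 16:50-18:45.
Idris ∩ Yara ∩ Aarav: 09:20-11:40, 16:50-18:45.
Idris ∩ Yara ∩ Aarav ∩ Freya: 09:25-11:40, 16:50-18:45.
Idris ∩ Yara ∩ Aarav ∩ Freya ∩ Omar: 09:25-11:40, 17:10-18:45.
Idris ∩ Yara ∩ Aarav ∩ Freya ∩ Omar ∩ Hiro: 10:10-11:40, 17:10-18:45.
The longest is 17:10-18:45 at 95 minutes.

95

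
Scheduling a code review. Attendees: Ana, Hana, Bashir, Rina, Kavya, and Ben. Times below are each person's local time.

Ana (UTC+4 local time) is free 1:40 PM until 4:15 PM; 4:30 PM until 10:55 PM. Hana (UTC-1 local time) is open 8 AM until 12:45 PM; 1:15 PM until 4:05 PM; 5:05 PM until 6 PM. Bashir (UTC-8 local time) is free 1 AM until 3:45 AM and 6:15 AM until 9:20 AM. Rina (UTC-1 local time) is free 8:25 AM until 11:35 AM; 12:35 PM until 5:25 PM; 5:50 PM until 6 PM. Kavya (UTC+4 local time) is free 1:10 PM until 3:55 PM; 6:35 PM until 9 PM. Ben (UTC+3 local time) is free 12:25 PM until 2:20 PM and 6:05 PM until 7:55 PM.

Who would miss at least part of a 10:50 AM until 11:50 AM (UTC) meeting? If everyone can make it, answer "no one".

Bashir, Ben

Ana in UTC: 09:40-12:15, 12:30-18:55 (subtract 4h to convert from UTC+4).
Hana in UTC: 09:00-13:45, 14:15-17:05, 18:05-19:00 (add 1h to convert from UTC-1).
Bashir in UTC: 09:00-11:45, 14:15-17:20 (add 8h to convert from UTC-8).
Rina in UTC: 09:25-12:35, 13:35-18:25, 18:50-19:00 (add 1h to convert from UTC-1).
Kavya in UTC: 09:10-11:55, 14:35-17:00 (subtract 4h to convert from UTC+4).
Ben in UTC: 09:25-11:20, 15:05-16:55 (subtract 3h to convert from UTC+3).
Ana: free for 10:50-11:50. Hana: free for 10:50-11:50. Bashir: not fully free for 10:50-11:50. Rina: free for 10:50-11:50. Kavya: free for 10:50-11:50. Ben: not fully free for 10:50-11:50.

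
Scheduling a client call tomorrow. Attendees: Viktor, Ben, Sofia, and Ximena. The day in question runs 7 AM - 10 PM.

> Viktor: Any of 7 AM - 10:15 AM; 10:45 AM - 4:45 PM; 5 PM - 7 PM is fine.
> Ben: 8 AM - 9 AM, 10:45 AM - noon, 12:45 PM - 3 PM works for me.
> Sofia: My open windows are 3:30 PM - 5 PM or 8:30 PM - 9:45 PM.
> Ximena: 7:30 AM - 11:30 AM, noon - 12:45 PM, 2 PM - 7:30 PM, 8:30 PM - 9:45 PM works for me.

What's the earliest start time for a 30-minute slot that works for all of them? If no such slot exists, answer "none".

none

Viktor ∩ Ben: 08:00-09:00, 10:45-12:00, 12:45-15:00.
Viktor ∩ Ben ∩ Sofia: ∅.
Viktor ∩ Ben ∩ Sofia ∩ Ximena: ∅.
There is no time when everyone is free.
No common window is at least 30 minutes long.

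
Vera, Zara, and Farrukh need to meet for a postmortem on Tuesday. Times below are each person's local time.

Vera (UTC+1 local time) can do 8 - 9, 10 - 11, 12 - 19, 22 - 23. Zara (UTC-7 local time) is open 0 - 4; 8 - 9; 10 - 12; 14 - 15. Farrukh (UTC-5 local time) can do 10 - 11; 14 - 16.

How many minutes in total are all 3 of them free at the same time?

60

Vera in UTC: 07:00-08:00, 09:00-10:00, 11:00-18:00, 21:00-22:00 (subtract 1h to convert from UTC+1).
Zara in UTC: 07:00-11:00, 15:00-16:00, 17:00-19:00, 21:00-22:00 (add 7h to convert from UTC-7).
Farrukh in UTC: 15:00-16:00, 19:00-21:00 (add 5h to convert from UTC-5).
Vera ∩ Zara: 07:00-08:00, 09:00-10:00, 15:00-16:00, 17:00-18:00, 21:00-22:00.
Vera ∩ Zara ∩ Farrukh: 15:00-16:00.
That's a single block of 60 minutes.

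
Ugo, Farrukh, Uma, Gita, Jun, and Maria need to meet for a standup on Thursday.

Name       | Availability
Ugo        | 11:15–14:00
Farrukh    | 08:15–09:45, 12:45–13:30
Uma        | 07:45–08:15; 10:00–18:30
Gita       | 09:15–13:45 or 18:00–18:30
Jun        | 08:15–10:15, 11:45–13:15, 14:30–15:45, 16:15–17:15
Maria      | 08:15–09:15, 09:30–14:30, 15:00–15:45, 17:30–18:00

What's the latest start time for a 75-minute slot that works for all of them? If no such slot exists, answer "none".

none

Ugo ∩ Farrukh: 12:45-13:30.
Ugo ∩ Farrukh ∩ Uma: 12:45-13:30.
Ugo ∩ Farrukh ∩ Uma ∩ Gita: 12:45-13:30.
Ugo ∩ Farrukh ∩ Uma ∩ Gita ∩ Jun: 12:45-13:15.
Ugo ∩ Farrukh ∩ Uma ∩ Gita ∩ Jun ∩ Maria: 12:45-13:15.
No common window is at least 75 minutes long.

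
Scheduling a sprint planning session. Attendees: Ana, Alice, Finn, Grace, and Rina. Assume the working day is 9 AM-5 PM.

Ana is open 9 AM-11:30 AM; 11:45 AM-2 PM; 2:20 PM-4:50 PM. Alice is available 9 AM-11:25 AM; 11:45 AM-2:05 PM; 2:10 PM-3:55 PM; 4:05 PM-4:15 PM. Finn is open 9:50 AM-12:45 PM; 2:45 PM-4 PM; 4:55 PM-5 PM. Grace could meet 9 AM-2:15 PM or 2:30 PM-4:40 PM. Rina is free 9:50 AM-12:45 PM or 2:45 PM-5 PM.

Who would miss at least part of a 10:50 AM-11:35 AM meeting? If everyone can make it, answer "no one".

Alice, Ana

Ana: not fully free for 10:50-11:35. Alice: not fully free for 10:50-11:35. Finn: free for 10:50-11:35. Grace: free for 10:50-11:35. Rina: free for 10:50-11:35.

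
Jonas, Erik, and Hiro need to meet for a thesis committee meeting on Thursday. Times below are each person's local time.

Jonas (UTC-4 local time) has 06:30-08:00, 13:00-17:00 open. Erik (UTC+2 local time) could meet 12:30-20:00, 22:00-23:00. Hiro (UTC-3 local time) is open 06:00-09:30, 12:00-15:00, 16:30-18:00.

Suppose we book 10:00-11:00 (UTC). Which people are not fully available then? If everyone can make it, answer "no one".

Jonas in UTC: 10:30-12:00, 17:00-21:00 (add 4h to convert from UTC-4).
Erik in UTC: 10:30-18:00, 20:00-21:00 (subtract 2h to convert from UTC+2).
Hiro in UTC: 09:00-12:30, 15:00-18:00, 19:30-21:00 (add 3h to convert from UTC-3).
Jonas: not fully free for 10:00-11:00. Erik: not fully free for 10:00-11:00. Hiro: free for 10:00-11:00.

Erik, Jonas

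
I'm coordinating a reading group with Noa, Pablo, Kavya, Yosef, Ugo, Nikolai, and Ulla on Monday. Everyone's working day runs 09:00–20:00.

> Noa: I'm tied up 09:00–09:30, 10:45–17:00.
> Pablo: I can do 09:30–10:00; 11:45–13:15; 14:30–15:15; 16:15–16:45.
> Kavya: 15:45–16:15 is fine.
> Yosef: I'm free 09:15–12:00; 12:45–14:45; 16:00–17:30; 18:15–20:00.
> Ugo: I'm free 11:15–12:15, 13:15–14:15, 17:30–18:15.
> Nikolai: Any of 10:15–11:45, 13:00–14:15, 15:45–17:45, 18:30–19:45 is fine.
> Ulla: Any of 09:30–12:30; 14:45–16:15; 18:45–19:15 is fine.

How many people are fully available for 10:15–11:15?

3

Noa free: 09:30-10:45, 17:00-20:00 (invert busy blocks within the working day).
Pablo free: 09:30-10:00, 11:45-13:15, 14:30-15:15, 16:15-16:45.
Kavya free: 15:45-16:15.
Yosef free: 09:15-12:00, 12:45-14:45, 16:00-17:30, 18:15-20:00.
Ugo free: 11:15-12:15, 13:15-14:15, 17:30-18:15.
Nikolai free: 10:15-11:45, 13:00-14:15, 15:45-17:45, 18:30-19:45.
Ulla free: 09:30-12:30, 14:45-16:15, 18:45-19:15.
Yosef, Nikolai, and Ulla can make the full 10:15-11:15 slot — that's 3.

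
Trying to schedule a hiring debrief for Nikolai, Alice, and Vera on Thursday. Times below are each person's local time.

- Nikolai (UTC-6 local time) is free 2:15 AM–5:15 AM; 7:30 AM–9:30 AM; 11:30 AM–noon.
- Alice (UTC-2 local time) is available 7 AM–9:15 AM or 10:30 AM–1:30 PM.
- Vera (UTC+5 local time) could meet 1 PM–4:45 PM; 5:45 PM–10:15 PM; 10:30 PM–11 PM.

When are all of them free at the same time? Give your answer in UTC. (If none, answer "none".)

Nikolai in UTC: 08:15-11:15, 13:30-15:30, 17:30-18:00 (add 6h to convert from UTC-6).
Alice in UTC: 09:00-11:15, 12:30-15:30 (add 2h to convert from UTC-2).
Vera in UTC: 08:00-11:45, 12:45-17:15, 17:30-18:00 (subtract 5h to convert from UTC+5).
Nikolai ∩ Alice: 09:00-11:15, 13:30-15:30.
Nikolai ∩ Alice ∩ Vera: 09:00-11:15, 13:30-15:30.
Those are the intersection windows.

09:00-11:15, 13:30-15:30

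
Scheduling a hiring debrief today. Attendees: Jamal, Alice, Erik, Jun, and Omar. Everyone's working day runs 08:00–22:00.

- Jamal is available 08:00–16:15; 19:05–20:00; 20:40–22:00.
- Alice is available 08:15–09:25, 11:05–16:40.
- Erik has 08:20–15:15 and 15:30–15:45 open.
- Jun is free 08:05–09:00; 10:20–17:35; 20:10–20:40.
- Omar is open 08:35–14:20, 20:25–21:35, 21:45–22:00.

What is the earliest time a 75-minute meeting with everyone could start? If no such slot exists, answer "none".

Jamal ∩ Alice: 08:15-09:25, 11:05-16:15.
Jamal ∩ Alice ∩ Erik: 08:20-09:25, 11:05-15:15, 15:30-15:45.
Jamal ∩ Alice ∩ Erik ∩ Jun: 08:20-09:00, 11:05-15:15, 15:30-15:45.
Jamal ∩ Alice ∩ Erik ∩ Jun ∩ Omar: 08:35-09:00, 11:05-14:20.
The first common window of at least 75 minutes is 11:05-14:20, so the earliest start is 11:05.

11:05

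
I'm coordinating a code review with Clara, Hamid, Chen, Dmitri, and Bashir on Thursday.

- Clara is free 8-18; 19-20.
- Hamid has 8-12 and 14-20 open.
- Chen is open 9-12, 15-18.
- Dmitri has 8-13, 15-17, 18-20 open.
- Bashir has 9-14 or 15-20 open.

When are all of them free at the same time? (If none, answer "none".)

09:00-12:00, 15:00-17:00

Clara ∩ Hamid: 08:00-12:00, 14:00-18:00, 19:00-20:00.
Clara ∩ Hamid ∩ Chen: 09:00-12:00, 15:00-18:00.
Clara ∩ Hamid ∩ Chen ∩ Dmitri: 09:00-12:00, 15:00-17:00.
Clara ∩ Hamid ∩ Chen ∩ Dmitri ∩ Bashir: 09:00-12:00, 15:00-17:00.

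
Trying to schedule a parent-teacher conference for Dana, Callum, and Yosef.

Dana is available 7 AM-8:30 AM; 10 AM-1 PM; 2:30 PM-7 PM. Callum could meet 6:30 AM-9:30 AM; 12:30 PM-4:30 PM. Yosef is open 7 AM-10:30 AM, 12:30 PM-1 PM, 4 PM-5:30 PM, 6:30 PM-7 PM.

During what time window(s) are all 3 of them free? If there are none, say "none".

Dana ∩ Callum: 07:00-08:30, 12:30-13:00, 14:30-16:30.
Dana ∩ Callum ∩ Yosef: 07:00-08:30, 12:30-13:00, 16:00-16:30.

07:00-08:30, 12:30-13:00, 16:00-16:30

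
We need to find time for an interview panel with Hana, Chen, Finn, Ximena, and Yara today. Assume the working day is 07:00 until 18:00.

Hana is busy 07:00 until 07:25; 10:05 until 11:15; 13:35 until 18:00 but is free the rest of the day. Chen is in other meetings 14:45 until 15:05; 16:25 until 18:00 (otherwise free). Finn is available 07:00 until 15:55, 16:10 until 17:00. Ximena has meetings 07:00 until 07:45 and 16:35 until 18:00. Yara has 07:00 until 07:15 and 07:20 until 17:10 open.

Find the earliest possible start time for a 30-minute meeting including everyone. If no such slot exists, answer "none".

07:45

Hana free: 07:25-10:05, 11:15-13:35 (invert busy blocks within the working day).
Chen free: 07:00-14:45, 15:05-16:25 (invert busy blocks within the working day).
Finn free: 07:00-15:55, 16:10-17:00.
Ximena free: 07:45-16:35 (invert busy blocks within the working day).
Yara free: 07:00-07:15, 07:20-17:10.
Hana ∩ Chen: 07:25-10:05, 11:15-13:35.
Hana ∩ Chen ∩ Finn: 07:25-10:05, 11:15-13:35.
Hana ∩ Chen ∩ Finn ∩ Ximena: 07:45-10:05, 11:15-13:35.
Hana ∩ Chen ∩ Finn ∩ Ximena ∩ Yara: 07:45-10:05, 11:15-13:35.
The first common window of at least 30 minutes is 07:45-10:05, so the earliest start is 07:45.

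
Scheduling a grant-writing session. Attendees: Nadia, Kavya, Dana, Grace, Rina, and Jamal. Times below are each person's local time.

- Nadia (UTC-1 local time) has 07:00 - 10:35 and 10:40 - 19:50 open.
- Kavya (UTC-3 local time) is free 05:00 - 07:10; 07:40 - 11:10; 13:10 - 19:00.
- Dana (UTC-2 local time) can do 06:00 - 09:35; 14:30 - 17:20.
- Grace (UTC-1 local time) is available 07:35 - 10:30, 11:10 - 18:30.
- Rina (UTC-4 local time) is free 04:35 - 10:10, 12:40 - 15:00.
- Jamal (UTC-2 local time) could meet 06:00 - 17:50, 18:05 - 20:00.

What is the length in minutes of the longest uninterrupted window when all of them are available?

140

Nadia in UTC: 08:00-11:35, 11:40-20:50 (add 1h to convert from UTC-1).
Kavya in UTC: 08:00-10:10, 10:40-14:10, 16:10-22:00 (add 3h to convert from UTC-3).
Dana in UTC: 08:00-11:35, 16:30-19:20 (add 2h to convert from UTC-2).
Grace in UTC: 08:35-11:30, 12:10-19:30 (add 1h to convert from UTC-1).
Rina in UTC: 08:35-14:10, 16:40-19:00 (add 4h to convert from UTC-4).
Jamal in UTC: 08:00-19:50, 20:05-22:00 (add 2h to convert from UTC-2).
Nadia ∩ Kavya: 08:00-10:10, 10:40-11:35, 11:40-14:10, 16:10-20:50.
Nadia ∩ Kavya ∩ Dana: 08:00-10:10, 10:40-11:35, 16:30-19:20.
Nadia ∩ Kavya ∩ Dana ∩ Grace: 08:35-10:10, 10:40-11:30, 16:30-19:20.
Nadia ∩ Kavya ∩ Dana ∩ Grace ∩ Rina: 08:35-10:10, 10:40-11:30, 16:40-19:00.
Nadia ∩ Kavya ∩ Dana ∩ Grace ∩ Rina ∩ Jamal: 08:35-10:10, 10:40-11:30, 16:40-19:00.
Those are the intersection windows.
The longest is 16:40-19:00 at 140 minutes.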